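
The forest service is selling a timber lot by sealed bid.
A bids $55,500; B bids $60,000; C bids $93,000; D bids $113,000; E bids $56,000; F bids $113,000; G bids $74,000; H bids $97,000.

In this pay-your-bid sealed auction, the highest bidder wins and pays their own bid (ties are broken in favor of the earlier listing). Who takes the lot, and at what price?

Sorting bids: 113,000 (D) > 113,000 (F) > 97,000 (H) > 93,000 (C) > 74,000 (G) > 60,000 (B) > …
D and F tie at $113,000; tie-break gives it to D.
D is highest → pays own bid, $113,000.

D pays $113,000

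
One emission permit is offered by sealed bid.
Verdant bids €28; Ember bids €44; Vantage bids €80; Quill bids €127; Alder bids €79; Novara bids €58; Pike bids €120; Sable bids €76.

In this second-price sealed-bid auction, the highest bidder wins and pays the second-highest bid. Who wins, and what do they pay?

Sorting bids: 127 (Quill) > 120 (Pike) > 80 (Vantage) > 79 (Alder) > 76 (Sable) > 58 (Novara) > …
Quill wins with the highest bid; price is set by the runner-up at €120.

Quill pays €120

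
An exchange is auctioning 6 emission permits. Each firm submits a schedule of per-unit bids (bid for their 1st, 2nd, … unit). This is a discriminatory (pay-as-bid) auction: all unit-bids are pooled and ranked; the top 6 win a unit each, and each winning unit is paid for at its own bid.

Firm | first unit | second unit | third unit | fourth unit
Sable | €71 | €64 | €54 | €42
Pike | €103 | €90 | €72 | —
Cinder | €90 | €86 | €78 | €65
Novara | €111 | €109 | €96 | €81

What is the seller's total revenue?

Pooled unit-bids ranked (top 6): 111 (Novara-1), 109 (Novara-2), 103 (Pike-1), 96 (Novara-3), 90 (Pike-2), 90 (Cinder-1)
Next rejected bid: €86 (not a price — pay-as-bid).
Each winning unit pays its own bid.
Revenue = 111 + 109 + 103 + 96 + 90 + 90 = €599.

Total revenue: €599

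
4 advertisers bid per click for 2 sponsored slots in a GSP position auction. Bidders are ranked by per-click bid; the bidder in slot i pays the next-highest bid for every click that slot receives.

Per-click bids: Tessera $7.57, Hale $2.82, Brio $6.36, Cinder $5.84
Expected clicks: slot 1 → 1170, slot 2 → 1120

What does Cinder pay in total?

Cinder pays $0.00

Sorting advertisers: $7.57 (Tessera) > $6.36 (Brio) > $5.84 (Cinder) > …
Cinder ranks below slot 2 → no slot, pays nothing.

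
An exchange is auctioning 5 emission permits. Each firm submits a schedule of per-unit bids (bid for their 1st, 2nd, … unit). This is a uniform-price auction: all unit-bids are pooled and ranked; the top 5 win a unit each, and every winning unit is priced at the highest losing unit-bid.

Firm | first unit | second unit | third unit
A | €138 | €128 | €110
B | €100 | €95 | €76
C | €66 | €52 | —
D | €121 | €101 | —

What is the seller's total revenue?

Pooled unit-bids ranked (top 5): 138 (A-1), 128 (A-2), 121 (D-1), 110 (A-3), 101 (D-2)
First bid not allocated: €100.
Allocation: A 3, D 2. Every unit priced at €100.
Revenue = 5 × 100 = €500.

Total revenue: €500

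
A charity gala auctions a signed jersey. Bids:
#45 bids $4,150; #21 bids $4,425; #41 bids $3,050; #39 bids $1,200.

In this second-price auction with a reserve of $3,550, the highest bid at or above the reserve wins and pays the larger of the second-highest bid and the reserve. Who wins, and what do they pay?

Second-price auction with a reserve of $3,550: the highest bid at or above the reserve wins and pays the larger of the second-highest bid and the reserve.
Sorting bids: 4,425 (#21) > 4,150 (#45) > 3,050 (#41) > 1,200 (#39)
#21 has the top bid at or above the reserve ($4,425).
Second-highest bid $4,150 exceeds the reserve $3,550 → payment $4,150.

#21 pays $4,150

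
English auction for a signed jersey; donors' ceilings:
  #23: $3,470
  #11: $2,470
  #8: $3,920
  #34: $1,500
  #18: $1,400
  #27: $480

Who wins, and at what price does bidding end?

#8 wins at $3,470

Sorting limits: 3,920 (#8) > 3,470 (#23) > 2,470 (#11) > 1,500 (#34) > 1,400 (#18) > 480 (#27)
Once the price passes $3,470, only #8 is left; the hammer falls at #23's limit of $3,470.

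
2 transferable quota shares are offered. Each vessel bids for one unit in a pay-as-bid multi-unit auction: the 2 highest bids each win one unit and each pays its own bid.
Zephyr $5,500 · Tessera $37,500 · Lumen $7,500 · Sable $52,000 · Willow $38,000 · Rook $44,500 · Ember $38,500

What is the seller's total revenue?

Total revenue: $96,500

Sorting: 52,000 (Sable), 44,500 (Rook), 38,500 (Ember), 38,000 (Willow), …
Top 2: Sable, Rook.
Total revenue = 52,000 + 44,500 = $96,500.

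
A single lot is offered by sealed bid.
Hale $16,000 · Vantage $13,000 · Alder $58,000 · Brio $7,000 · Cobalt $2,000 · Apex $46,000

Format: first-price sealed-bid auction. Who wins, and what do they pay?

Alder pays $58,000

Sorting bids: 58,000 (Alder) > 46,000 (Apex) > 16,000 (Hale) > 13,000 (Vantage) > 7,000 (Brio) > 2,000 (Cobalt)
Alder has the highest bid and pays exactly that: $58,000.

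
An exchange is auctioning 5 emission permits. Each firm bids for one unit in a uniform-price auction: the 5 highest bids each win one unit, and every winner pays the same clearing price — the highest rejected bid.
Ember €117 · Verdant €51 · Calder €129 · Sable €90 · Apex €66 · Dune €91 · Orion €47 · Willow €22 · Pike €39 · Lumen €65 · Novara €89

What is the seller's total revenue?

Bids ranked high→low: 129 (Calder), 117 (Ember), 91 (Dune), 90 (Sable), 89 (Novara), 66 (Apex), 65 (Lumen), …
Top 5: Calder, Ember, Dune, Sable, Novara.
First losing bid is Apex's €66, which sets the uniform price.
Total revenue = 5 × €66 = €330.

Total revenue: €330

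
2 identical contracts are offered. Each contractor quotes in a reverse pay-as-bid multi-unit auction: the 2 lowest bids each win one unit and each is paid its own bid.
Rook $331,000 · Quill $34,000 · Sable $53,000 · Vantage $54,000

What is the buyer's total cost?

Total cost: $87,000

Ordering the bids: 34,000 (Quill), 53,000 (Sable), 54,000 (Vantage), 331,000 (Rook)
The 2 lowest are Quill, Sable.
Total cost = 34,000 + 53,000 = $87,000.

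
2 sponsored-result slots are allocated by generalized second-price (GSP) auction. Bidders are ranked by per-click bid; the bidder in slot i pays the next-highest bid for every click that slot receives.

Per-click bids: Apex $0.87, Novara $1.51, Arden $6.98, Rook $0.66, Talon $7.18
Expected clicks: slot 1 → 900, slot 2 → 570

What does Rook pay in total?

Rook pays $0.00

Sorting advertisers: $7.18 (Talon) > $6.98 (Arden) > $1.51 (Novara) > …
Rook ranks below slot 2 → no slot, pays nothing.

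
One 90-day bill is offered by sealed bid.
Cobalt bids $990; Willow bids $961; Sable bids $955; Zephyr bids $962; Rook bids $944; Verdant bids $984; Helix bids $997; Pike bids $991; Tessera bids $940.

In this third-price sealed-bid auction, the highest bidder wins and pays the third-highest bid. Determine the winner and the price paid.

Bids ranked: 997 (Helix) > 991 (Pike) > 990 (Cobalt) > 984 (Verdant) > 962 (Zephyr) > 961 (Willow) > …
Helix is highest; pays the third-highest bid, $990.

Helix pays $990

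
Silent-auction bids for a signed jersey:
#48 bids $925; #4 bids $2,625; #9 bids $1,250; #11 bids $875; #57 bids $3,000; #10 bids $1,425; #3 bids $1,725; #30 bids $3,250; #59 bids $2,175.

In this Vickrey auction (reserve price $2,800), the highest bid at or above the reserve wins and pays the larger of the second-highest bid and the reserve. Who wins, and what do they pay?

Vickrey auction (reserve price $2,800): the highest bid at or above the reserve wins and pays the larger of the second-highest bid and the reserve.
Bids ranked: 3,250 (#30) > 3,000 (#57) > 2,625 (#4) > 2,175 (#59) > 1,725 (#3) > 1,425 (#10) > …
Highest eligible bid: #30 at $3,250.
max(second-highest $3,000, reserve $2,800) = $3,000; the reserve does not bind.

#30 pays $3,000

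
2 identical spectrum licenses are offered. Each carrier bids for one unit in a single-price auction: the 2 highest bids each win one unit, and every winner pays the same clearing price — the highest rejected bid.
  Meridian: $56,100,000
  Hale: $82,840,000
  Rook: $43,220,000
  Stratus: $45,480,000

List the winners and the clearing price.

Hale, Meridian; each pays $45,480,000

Ordering the bids: 82,840,000 (Hale), 56,100,000 (Meridian), 45,480,000 (Stratus), 43,220,000 (Rook)
Winners (2 units): Hale, Meridian.
First losing bid is Stratus's $45,480,000, which sets the uniform price.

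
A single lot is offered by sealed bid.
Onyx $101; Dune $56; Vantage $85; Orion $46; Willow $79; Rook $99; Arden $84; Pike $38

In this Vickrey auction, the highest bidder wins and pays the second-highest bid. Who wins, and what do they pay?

Bids ranked: 101 (Onyx) > 99 (Rook) > 85 (Vantage) > 84 (Arden) > 79 (Willow) > 56 (Dune) > …
Onyx wins with the highest bid; price is set by the runner-up at $99.

Onyx pays $99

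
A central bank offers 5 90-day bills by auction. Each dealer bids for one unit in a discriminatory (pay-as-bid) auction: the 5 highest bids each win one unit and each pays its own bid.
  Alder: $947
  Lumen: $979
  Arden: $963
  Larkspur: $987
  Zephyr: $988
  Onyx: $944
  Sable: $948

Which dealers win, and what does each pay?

Sorting: 988 (Zephyr), 987 (Larkspur), 979 (Lumen), 963 (Arden), 948 (Sable), 947 (Alder), 944 (Onyx)
Winners (5 units): Zephyr, Larkspur, Lumen, Arden, Sable.
Each winner pays its own bid: Zephyr $988, Larkspur $987, Lumen $979, Arden $963, Sable $948.

Zephyr $988, Larkspur $987, Lumen $979, Arden $963, Sable $948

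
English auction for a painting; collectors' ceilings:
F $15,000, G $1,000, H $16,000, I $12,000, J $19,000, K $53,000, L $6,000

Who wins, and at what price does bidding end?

Limits in order: 53,000 (K) > 19,000 (J) > 16,000 (H) > 15,000 (F) > 12,000 (I) > 6,000 (L) > …
J is the last rival to drop out, at $19,000; K remains and wins at that price.

K wins at $19,000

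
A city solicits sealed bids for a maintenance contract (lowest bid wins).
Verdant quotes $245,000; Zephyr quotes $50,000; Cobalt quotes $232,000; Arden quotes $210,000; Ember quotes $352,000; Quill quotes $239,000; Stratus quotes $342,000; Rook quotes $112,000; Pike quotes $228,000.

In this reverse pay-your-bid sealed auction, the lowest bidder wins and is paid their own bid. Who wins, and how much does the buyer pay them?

Zephyr is paid $50,000

Rule: the lowest bidder wins and is paid their own bid.
Sorting bids: 50,000 (Zephyr) < 112,000 (Rook) < 210,000 (Arden) < 228,000 (Pike) < 232,000 (Cobalt) < 239,000 (Quill) < …
First-price: Zephyr is paid what they bid, $50,000.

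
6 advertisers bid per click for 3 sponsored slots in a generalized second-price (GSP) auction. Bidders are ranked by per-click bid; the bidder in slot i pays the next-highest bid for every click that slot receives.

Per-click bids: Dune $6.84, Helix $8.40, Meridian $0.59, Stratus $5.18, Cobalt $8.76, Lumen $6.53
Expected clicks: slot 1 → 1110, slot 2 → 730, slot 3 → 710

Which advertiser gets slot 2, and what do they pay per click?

Helix; $6.84 per click

Sorting advertisers: $8.76 (Cobalt) > $8.40 (Helix) > $6.84 (Dune) > $6.53 (Lumen) > …
Slot 2 goes to the second-ranked bidder, Helix, who pays the next bid down: $6.84/click.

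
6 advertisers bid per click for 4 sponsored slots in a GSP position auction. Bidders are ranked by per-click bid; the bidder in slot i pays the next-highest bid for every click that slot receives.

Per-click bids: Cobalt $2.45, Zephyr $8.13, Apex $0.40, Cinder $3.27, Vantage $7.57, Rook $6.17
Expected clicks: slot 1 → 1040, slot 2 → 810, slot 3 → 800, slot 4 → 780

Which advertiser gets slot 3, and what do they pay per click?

Rook; $3.27 per click

Sorting advertisers: $8.13 (Zephyr) > $7.57 (Vantage) > $6.17 (Rook) > $3.27 (Cinder) > $2.45 (Cobalt) > …
Slot 3 goes to the third-ranked bidder, Rook, who pays the next bid down: $3.27/click.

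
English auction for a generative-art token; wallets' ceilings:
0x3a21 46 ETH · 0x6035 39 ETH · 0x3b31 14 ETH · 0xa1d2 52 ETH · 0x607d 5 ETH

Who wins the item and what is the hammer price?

0xa1d2 wins at 46 ETH

Sorting limits: 52 (0xa1d2) > 46 (0x3a21) > 39 (0x6035) > 14 (0x3b31) > 5 (0x607d)
0x3a21 is the last rival to drop out, at 46 ETH; 0xa1d2 remains and wins at that price.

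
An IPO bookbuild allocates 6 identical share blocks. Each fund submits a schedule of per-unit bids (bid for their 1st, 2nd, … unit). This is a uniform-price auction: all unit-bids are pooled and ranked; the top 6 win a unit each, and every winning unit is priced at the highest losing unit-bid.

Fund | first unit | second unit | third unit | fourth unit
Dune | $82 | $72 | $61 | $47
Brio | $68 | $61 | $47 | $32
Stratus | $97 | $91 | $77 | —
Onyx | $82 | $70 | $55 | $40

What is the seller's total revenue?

Pooled unit-bids ranked (top 6): 97 (Stratus-1), 91 (Stratus-2), 82 (Dune-1), 82 (Onyx-1), 77 (Stratus-3), 72 (Dune-2)
First bid not allocated: $70.
Allocation: Dune 2, Onyx 1, Stratus 3. Every unit priced at $70.
Revenue = 6 × 70 = $420.

Total revenue: $420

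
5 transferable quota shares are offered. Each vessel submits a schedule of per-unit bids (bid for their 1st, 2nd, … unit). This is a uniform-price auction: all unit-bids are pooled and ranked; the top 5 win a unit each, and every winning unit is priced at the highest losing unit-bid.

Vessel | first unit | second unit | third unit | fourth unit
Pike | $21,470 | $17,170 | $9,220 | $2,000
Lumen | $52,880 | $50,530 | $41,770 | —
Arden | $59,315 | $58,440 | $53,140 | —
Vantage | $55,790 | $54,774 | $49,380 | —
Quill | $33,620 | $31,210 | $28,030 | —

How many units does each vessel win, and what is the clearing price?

Arden 3, Vantage 2; clearing price $52,880

Pooled unit-bids ranked (top 5): 59,315 (Arden-1), 58,440 (Arden-2), 55,790 (Vantage-1), 54,774 (Vantage-2), 53,140 (Arden-3)
First bid not allocated: $52,880.
Allocation: Arden 3, Vantage 2.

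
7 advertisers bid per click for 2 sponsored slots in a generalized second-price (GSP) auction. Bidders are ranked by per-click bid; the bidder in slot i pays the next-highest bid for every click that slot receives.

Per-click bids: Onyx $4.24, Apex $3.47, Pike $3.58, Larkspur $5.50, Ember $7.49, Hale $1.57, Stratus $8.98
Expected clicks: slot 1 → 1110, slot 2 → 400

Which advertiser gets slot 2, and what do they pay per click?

Sorting advertisers: $8.98 (Stratus) > $7.49 (Ember) > $5.50 (Larkspur) > …
Slot 2 goes to the second-ranked bidder, Ember, who pays the next bid down: $5.50/click.

Ember; $5.50 per click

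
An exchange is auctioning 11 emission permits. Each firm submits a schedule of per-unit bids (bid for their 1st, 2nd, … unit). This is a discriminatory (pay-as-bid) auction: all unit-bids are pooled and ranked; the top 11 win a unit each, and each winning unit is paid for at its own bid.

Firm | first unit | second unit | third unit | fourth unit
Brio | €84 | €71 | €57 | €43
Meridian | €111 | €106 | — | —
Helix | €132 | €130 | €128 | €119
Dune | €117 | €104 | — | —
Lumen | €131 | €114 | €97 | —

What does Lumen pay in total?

Lumen pays €342

Pooled unit-bids ranked (top 11): 132 (Helix-1), 131 (Lumen-1), 130 (Helix-2), 128 (Helix-3), 119 (Helix-4), 117 (Dune-1), 114 (Lumen-2), 111 (Meridian-1), 106 (Meridian-2), 104 (Dune-2), 97 (Lumen-3)
Next rejected bid: €84 (not a price — pay-as-bid).
Lumen's winning unit-bids: 131 + 114 + 97 = €342.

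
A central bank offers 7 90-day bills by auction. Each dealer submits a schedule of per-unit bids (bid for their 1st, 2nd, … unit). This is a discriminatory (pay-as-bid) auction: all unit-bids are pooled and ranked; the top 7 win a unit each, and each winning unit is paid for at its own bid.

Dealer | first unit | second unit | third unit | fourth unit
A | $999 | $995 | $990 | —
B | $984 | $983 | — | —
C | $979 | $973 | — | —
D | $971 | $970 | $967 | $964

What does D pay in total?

Merging the schedules and taking the best 7: 999 (A-1), 995 (A-2), 990 (A-3), 984 (B-1), 983 (B-2), 979 (C-1), 973 (C-2)
Next rejected bid: $971 (not a price — pay-as-bid).
D wins no units.

D pays $0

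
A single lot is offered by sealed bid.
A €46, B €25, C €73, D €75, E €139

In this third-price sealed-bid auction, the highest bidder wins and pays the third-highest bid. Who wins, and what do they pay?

Bids ranked: 139 (E) > 75 (D) > 73 (C) > 46 (A) > 25 (B)
E wins; payment is bid #3 in the ranking = €73.

E pays €73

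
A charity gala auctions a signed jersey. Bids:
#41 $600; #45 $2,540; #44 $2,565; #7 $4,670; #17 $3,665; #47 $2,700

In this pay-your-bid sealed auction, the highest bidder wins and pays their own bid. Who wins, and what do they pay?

#7 pays $4,670

Pay-your-bid sealed auction: the highest bidder wins and pays their own bid.
Bids ranked: 4,670 (#7) > 3,665 (#17) > 2,700 (#47) > 2,565 (#44) > 2,540 (#45) > 600 (#41)
#7 has the highest bid and pays exactly that: $4,670.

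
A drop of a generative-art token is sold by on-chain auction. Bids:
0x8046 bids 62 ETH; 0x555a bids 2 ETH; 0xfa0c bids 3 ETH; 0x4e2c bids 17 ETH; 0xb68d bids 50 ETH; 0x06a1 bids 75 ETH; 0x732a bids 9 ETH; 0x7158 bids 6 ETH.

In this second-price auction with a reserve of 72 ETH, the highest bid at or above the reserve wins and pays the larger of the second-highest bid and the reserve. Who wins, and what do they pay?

0x06a1 pays 72 ETH

Bids ranked: 75 (0x06a1) > 62 (0x8046) > 50 (0xb68d) > 17 (0x4e2c) > 9 (0x732a) > 6 (0x7158) > …
0x06a1 has the top bid at or above the reserve (75 ETH).
max(second-highest 62 ETH, reserve 72 ETH) = 72 ETH.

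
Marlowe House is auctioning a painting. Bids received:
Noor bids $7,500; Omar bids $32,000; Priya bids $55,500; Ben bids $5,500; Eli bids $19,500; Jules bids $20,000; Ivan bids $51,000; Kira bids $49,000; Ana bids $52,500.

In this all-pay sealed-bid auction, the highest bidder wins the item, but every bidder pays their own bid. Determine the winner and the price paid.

Bids ranked: 55,500 (Priya) > 52,500 (Ana) > 51,000 (Ivan) > 49,000 (Kira) > 32,000 (Omar) > 20,000 (Jules) > …
Priya wins with the top bid; all bids are sunk regardless.

Priya pays $55,500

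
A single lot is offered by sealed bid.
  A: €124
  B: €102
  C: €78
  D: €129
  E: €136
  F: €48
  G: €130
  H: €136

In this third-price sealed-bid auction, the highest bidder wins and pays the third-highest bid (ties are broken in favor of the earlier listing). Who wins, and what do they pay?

Sorting bids: 136 (E) > 136 (H) > 130 (G) > 129 (D) > 124 (A) > 102 (B) > …
E and H tie at €136; tie-break gives it to E.
E is highest; pays the third-highest bid, €130.

E pays €130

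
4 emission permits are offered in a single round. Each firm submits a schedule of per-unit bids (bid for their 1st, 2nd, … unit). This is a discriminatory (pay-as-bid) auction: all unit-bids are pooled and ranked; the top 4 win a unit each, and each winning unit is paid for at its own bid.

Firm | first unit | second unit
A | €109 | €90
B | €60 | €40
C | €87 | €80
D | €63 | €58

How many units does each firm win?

All unit-bids, highest first — top 4: 109 (A-1), 90 (A-2), 87 (C-1), 80 (C-2)
Next rejected bid: €63 (not a price — pay-as-bid).
Allocation: A 2, C 2.

A 2, C 2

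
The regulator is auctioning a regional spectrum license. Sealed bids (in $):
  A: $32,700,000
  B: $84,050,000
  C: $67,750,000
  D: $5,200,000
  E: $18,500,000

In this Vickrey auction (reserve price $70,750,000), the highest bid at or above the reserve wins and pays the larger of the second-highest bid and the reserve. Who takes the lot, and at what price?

B pays $70,750,000

Bids ranked: 84,050,000 (B) > 67,750,000 (C) > 32,700,000 (A) > 18,500,000 (E) > 5,200,000 (D)
B has the top bid at or above the reserve ($84,050,000).
Second-highest bid $67,750,000 is below the reserve $70,750,000, so the reserve binds → payment $70,750,000.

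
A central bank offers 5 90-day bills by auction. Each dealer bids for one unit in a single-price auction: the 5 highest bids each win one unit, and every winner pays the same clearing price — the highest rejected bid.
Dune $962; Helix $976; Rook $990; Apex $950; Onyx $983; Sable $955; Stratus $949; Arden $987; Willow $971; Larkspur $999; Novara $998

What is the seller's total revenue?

Bids ranked high→low: 999 (Larkspur), 998 (Novara), 990 (Rook), 987 (Arden), 983 (Onyx), 976 (Helix), 971 (Willow), …
Top 5: Larkspur, Novara, Rook, Arden, Onyx.
Highest unsuccessful bid: $976 → clearing price.
Total revenue = 5 × $976 = $4,880.

Total revenue: $4,880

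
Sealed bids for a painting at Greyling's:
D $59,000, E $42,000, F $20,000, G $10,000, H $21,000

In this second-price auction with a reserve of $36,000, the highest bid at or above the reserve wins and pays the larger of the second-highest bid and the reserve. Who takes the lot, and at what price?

D pays $42,000

Sorting bids: 59,000 (D) > 42,000 (E) > 21,000 (H) > 20,000 (F) > 10,000 (G)
Highest eligible bid: D at $59,000.
max(second-highest $42,000, reserve $36,000) = $42,000; the reserve does not bind.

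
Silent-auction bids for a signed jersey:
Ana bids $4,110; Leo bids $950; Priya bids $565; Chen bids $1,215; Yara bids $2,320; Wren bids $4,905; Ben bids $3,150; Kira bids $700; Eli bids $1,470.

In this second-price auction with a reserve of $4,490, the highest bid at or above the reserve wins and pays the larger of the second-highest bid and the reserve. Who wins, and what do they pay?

Second-price auction with a reserve of $4,490: the highest bid at or above the reserve wins and pays the larger of the second-highest bid and the reserve.
Bids in order: 4,905 (Wren) > 4,110 (Ana) > 3,150 (Ben) > 2,320 (Yara) > 1,470 (Eli) > 1,215 (Chen) > …
Highest eligible bid: Wren at $4,905.
Second-highest bid $4,110 is below the reserve $4,490, so the reserve binds → payment $4,490.

Wren pays $4,490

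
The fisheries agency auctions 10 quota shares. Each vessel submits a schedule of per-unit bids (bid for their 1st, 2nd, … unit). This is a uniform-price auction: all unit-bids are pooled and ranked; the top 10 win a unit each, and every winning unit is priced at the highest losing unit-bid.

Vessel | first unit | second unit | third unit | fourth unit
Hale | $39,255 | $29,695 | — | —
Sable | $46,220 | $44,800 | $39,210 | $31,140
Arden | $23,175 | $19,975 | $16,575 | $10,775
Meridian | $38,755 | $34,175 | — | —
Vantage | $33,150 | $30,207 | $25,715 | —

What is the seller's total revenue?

Total revenue: $257,150

Pooled unit-bids ranked (top 10): 46,220 (Sable-1), 44,800 (Sable-2), 39,255 (Hale-1), 39,210 (Sable-3), 38,755 (Meridian-1), 34,175 (Meridian-2), 33,150 (Vantage-1), 31,140 (Sable-4), 30,207 (Vantage-2), 29,695 (Hale-2)
Highest rejected unit-bid = $25,715.
Allocation: Hale 2, Meridian 2, Sable 4, Vantage 2. Every unit priced at $25,715.
Revenue = 10 × 25,715 = $257,150.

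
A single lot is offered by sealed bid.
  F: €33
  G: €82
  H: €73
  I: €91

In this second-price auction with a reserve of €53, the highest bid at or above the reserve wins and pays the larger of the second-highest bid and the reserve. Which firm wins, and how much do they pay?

I pays €82

Bids ranked: 91 (I) > 82 (G) > 73 (H) > 33 (F)
Highest eligible bid: I at €91.
max(second-highest €82, reserve €53) = €82; the reserve does not bind.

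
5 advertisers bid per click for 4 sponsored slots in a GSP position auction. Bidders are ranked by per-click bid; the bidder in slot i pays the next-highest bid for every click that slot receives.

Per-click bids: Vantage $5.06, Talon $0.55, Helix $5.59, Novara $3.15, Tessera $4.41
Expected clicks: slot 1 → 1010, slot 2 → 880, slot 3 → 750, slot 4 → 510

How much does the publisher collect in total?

Sorting advertisers: $5.59 (Helix) > $5.06 (Vantage) > $4.41 (Tessera) > $3.15 (Novara) > $0.55 (Talon)
Slot 1: Helix pays $5.06 × 1010 = $5110.60
Slot 2: Vantage pays $4.41 × 880 = $3880.80
Slot 3: Tessera pays $3.15 × 750 = $2362.50
Slot 4: Novara pays $0.55 × 510 = $280.50
Total = $11634.40

Total revenue: $11634.40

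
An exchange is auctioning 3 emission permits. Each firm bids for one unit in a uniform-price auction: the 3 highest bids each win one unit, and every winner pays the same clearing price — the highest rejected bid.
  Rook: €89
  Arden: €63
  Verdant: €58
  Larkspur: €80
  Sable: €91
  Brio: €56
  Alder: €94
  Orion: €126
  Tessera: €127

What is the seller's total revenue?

Bids ranked high→low: 127 (Tessera), 126 (Orion), 94 (Alder), 91 (Sable), 89 (Rook), …
Top 3: Tessera, Orion, Alder.
Highest unsuccessful bid: €91 → clearing price.
Total revenue = 3 × €91 = €273.

Total revenue: €273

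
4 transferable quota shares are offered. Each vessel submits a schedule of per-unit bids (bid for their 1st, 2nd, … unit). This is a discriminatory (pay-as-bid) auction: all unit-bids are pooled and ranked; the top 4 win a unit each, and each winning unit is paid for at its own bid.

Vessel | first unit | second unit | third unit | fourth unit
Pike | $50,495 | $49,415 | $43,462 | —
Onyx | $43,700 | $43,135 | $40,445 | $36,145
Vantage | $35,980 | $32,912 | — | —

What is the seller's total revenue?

Total revenue: $187,072

Merging the schedules and taking the best 4: 50,495 (Pike-1), 49,415 (Pike-2), 43,700 (Onyx-1), 43,462 (Pike-3)
Next rejected bid: $43,135 (not a price — pay-as-bid).
Each winning unit pays its own bid.
Revenue = 50,495 + 49,415 + 43,700 + 43,462 = $187,072.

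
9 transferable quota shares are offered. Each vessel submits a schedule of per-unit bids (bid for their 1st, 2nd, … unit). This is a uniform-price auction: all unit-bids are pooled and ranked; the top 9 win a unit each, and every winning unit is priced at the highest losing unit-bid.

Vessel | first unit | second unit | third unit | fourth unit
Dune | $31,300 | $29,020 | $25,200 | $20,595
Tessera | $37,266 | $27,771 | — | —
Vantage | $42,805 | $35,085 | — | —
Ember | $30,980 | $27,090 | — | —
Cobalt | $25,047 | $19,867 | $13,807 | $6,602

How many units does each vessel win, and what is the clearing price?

Dune 3, Ember 2, Tessera 2, Vantage 2; clearing price $25,047

Pooled unit-bids ranked (top 9): 42,805 (Vantage-1), 37,266 (Tessera-1), 35,085 (Vantage-2), 31,300 (Dune-1), 30,980 (Ember-1), 29,020 (Dune-2), 27,771 (Tessera-2), 27,090 (Ember-2), 25,200 (Dune-3)
First bid not allocated: $25,047.
Allocation: Dune 3, Ember 2, Tessera 2, Vantage 2.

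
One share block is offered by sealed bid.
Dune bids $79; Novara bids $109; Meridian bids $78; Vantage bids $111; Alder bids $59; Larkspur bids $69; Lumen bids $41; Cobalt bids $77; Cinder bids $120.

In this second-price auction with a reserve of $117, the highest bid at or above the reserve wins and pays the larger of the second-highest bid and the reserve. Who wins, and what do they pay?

Sorting bids: 120 (Cinder) > 111 (Vantage) > 109 (Novara) > 79 (Dune) > 78 (Meridian) > 77 (Cobalt) > …
Highest eligible bid: Cinder at $120.
Second-highest bid $111 is below the reserve $117, so the reserve binds → payment $117.

Cinder pays $117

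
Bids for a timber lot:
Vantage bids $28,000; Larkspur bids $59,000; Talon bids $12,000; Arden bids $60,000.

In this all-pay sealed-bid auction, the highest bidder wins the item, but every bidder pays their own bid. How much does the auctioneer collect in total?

Rule: the highest bidder wins the item, but every bidder pays their own bid.
Bids ranked: 60,000 (Arden) > 59,000 (Larkspur) > 28,000 (Vantage) > 12,000 (Talon)
Arden wins with the top bid; all bids are sunk regardless.
Every bidder forfeits their bid regardless of winning.
Revenue = 28,000 + 59,000 + 12,000 + 60,000 = $159,000.

Total revenue: $159,000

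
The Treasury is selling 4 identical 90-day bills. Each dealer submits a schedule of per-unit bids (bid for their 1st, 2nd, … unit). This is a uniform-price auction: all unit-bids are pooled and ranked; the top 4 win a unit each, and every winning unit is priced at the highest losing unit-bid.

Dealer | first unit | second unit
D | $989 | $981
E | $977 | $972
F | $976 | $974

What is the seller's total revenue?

Merging the schedules and taking the best 4: 989 (D-1), 981 (D-2), 977 (E-1), 976 (F-1)
The (k+1)-th unit-bid is $974.
Allocation: D 2, E 1, F 1. Every unit priced at $974.
Revenue = 4 × 974 = $3,896.

Total revenue: $3,896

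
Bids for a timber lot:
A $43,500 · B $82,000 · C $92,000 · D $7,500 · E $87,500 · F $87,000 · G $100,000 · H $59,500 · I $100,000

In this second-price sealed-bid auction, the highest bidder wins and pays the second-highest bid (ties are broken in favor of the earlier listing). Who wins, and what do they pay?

G pays $100,000

Sorting bids: 100,000 (G) > 100,000 (I) > 92,000 (C) > 87,500 (E) > 87,000 (F) > 82,000 (B) > …
Tie at $100,000 → G wins by tie-break.
Second-price: G pays I's bid of $100,000.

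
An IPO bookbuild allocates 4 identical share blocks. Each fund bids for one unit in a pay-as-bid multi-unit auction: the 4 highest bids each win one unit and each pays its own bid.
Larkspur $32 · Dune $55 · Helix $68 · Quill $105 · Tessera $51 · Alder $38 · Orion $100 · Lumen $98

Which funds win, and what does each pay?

Sorting: 105 (Quill), 100 (Orion), 98 (Lumen), 68 (Helix), 55 (Dune), 51 (Tessera), …
The 4 highest are Quill, Orion, Lumen, Helix.
Each winner pays its own bid: Quill $105, Orion $100, Lumen $98, Helix $68.

Quill $105, Orion $100, Lumen $98, Helix $68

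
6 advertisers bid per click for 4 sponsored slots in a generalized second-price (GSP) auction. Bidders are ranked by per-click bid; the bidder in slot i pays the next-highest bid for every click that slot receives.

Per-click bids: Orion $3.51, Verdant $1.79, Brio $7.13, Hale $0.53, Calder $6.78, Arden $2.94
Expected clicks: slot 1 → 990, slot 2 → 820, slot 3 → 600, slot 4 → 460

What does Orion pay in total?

Sorting advertisers: $7.13 (Brio) > $6.78 (Calder) > $3.51 (Orion) > $2.94 (Arden) > $1.79 (Verdant) > …
Orion holds slot 3 → pays next bid $2.94 × 600 clicks = $1764.00.

Orion pays $1764.00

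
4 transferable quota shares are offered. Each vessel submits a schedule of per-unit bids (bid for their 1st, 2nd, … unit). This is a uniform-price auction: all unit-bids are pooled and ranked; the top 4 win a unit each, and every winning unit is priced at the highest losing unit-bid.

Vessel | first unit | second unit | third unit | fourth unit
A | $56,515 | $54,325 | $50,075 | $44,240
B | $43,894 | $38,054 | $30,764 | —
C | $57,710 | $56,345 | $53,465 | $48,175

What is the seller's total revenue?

Pooled unit-bids ranked (top 4): 57,710 (C-1), 56,515 (A-1), 56,345 (C-2), 54,325 (A-2)
The (k+1)-th unit-bid is $53,465.
Allocation: A 2, C 2. Every unit priced at $53,465.
Revenue = 4 × 53,465 = $213,860.

Total revenue: $213,860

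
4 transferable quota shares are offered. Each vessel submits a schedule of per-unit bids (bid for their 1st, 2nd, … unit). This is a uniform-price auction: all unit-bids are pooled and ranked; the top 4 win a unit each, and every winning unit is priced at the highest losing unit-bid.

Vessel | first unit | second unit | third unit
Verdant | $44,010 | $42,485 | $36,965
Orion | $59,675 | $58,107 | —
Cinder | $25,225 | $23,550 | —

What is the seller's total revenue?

Pooled unit-bids ranked (top 4): 59,675 (Orion-1), 58,107 (Orion-2), 44,010 (Verdant-1), 42,485 (Verdant-2)
Highest rejected unit-bid = $36,965.
Allocation: Orion 2, Verdant 2. Every unit priced at $36,965.
Revenue = 4 × 36,965 = $147,860.

Total revenue: $147,860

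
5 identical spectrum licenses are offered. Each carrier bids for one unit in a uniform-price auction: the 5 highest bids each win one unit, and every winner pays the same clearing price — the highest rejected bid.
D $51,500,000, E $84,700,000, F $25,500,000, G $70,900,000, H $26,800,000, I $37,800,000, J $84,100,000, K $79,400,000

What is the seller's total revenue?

Ordering the bids: 84,700,000 (E), 84,100,000 (J), 79,400,000 (K), 70,900,000 (G), 51,500,000 (D), 37,800,000 (I), 26,800,000 (H), …
Winners (5 units): E, J, K, G, D.
Highest unsuccessful bid: $37,800,000 → clearing price.
Total revenue = 5 × $37,800,000 = $189,000,000.

Total revenue: $189,000,000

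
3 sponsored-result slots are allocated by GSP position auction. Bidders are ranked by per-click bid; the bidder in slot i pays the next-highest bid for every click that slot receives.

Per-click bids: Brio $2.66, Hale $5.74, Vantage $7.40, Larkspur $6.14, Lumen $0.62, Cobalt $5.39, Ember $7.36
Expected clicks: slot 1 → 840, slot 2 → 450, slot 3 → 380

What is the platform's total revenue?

Ranked by bid: $7.40 (Vantage) > $7.36 (Ember) > $6.14 (Larkspur) > $5.74 (Hale) > …
Slot 1: Vantage pays $7.36 × 840 = $6182.40
Slot 2: Ember pays $6.14 × 450 = $2763.00
Slot 3: Larkspur pays $5.74 × 380 = $2181.20
Total = $11126.60

Total revenue: $11126.60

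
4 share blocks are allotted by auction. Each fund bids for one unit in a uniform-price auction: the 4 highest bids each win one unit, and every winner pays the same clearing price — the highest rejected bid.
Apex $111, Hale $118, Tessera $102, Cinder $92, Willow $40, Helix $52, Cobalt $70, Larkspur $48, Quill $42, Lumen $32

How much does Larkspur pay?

Ordering the bids: 118 (Hale), 111 (Apex), 102 (Tessera), 92 (Cinder), 70 (Cobalt), 52 (Helix), …
The 4 highest are Hale, Apex, Tessera, Cinder.
Clearing price = highest rejected bid = $70.
Larkspur does not win → pays $0.

Larkspur pays $0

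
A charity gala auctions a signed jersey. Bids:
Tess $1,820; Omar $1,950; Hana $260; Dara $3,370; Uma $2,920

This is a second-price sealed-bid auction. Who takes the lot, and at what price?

Bids ranked: 3,370 (Dara) > 2,920 (Uma) > 1,950 (Omar) > 1,820 (Tess) > 260 (Hana)
Second-price: Dara pays Uma's bid of $2,920.

Dara pays $2,920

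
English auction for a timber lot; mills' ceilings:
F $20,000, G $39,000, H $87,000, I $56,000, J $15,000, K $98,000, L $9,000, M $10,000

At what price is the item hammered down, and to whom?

K wins at $87,000

Limits ranked: 98,000 (K) > 87,000 (H) > 56,000 (I) > 39,000 (G) > 20,000 (F) > 15,000 (J) > …
H is the last rival to drop out, at $87,000; K remains and wins at that price.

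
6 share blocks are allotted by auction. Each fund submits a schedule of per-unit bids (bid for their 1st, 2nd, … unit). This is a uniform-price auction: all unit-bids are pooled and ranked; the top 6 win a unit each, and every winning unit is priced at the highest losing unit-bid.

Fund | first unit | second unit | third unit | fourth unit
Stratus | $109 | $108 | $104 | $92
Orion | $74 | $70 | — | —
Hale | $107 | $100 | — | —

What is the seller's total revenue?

Total revenue: $444

Merging the schedules and taking the best 6: 109 (Stratus-1), 108 (Stratus-2), 107 (Hale-1), 104 (Stratus-3), 100 (Hale-2), 92 (Stratus-4)
Highest rejected unit-bid = $74.
Allocation: Hale 2, Stratus 4. Every unit priced at $74.
Revenue = 6 × 74 = $444.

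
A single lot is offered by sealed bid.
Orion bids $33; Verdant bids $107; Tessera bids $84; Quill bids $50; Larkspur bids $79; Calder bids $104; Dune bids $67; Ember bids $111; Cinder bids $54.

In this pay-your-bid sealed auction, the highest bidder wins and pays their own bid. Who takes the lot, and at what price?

Ember pays $111

Rule: the highest bidder wins and pays their own bid.
Bids ranked: 111 (Ember) > 107 (Verdant) > 104 (Calder) > 84 (Tessera) > 79 (Larkspur) > 67 (Dune) > …
Ember has the highest bid and pays exactly that: $111.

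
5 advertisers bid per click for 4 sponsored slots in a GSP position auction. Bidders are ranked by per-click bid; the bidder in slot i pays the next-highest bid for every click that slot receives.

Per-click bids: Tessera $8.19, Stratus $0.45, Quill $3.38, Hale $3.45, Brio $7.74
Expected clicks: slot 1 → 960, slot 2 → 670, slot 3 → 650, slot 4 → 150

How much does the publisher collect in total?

Total revenue: $12006.40

Sorting advertisers: $8.19 (Tessera) > $7.74 (Brio) > $3.45 (Hale) > $3.38 (Quill) > $0.45 (Stratus)
Slot 1: Tessera pays $7.74 × 960 = $7430.40
Slot 2: Brio pays $3.45 × 670 = $2311.50
Slot 3: Hale pays $3.38 × 650 = $2197.00
Slot 4: Quill pays $0.45 × 150 = $67.50
Total = $12006.40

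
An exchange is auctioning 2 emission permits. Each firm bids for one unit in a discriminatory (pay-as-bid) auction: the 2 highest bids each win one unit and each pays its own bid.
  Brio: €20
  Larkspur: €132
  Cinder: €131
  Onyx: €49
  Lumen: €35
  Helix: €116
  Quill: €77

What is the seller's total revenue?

Sorting: 132 (Larkspur), 131 (Cinder), 116 (Helix), 77 (Quill), …
Winners (2 units): Larkspur, Cinder.
Total revenue = 132 + 131 = €263.

Total revenue: €263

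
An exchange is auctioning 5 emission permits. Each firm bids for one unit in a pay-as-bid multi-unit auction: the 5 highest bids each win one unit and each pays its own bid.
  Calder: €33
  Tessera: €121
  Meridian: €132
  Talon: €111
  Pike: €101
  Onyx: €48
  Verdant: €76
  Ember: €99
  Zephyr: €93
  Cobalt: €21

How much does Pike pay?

Pike pays €101

Ordering the bids: 132 (Meridian), 121 (Tessera), 111 (Talon), 101 (Pike), 99 (Ember), 93 (Zephyr), 76 (Verdant), …
Top 5: Meridian, Tessera, Talon, Pike, Ember.
Pike wins → own bid €101.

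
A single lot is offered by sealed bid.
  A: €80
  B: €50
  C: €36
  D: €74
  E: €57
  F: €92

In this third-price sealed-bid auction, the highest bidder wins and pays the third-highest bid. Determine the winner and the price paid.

F pays €74

Sorting bids: 92 (F) > 80 (A) > 74 (D) > 57 (E) > 50 (B) > 36 (C)
F wins; payment is bid #3 in the ranking = €74.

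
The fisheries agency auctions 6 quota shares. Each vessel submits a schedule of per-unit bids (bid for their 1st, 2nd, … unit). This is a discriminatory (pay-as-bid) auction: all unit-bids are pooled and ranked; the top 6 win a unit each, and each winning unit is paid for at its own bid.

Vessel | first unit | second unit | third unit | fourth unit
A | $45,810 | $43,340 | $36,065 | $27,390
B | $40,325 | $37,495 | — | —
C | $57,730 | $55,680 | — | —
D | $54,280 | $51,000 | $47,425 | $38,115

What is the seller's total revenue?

Pooled unit-bids ranked (top 6): 57,730 (C-1), 55,680 (C-2), 54,280 (D-1), 51,000 (D-2), 47,425 (D-3), 45,810 (A-1)
Next rejected bid: $43,340 (not a price — pay-as-bid).
Each winning unit pays its own bid.
Revenue = 57,730 + 55,680 + 54,280 + 51,000 + 47,425 + 45,810 = $311,925.

Total revenue: $311,925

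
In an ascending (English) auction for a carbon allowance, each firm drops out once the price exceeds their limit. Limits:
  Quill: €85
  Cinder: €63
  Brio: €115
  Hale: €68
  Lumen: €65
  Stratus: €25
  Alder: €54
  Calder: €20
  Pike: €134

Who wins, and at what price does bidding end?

Pike wins at €115

Limits in order: 134 (Pike) > 115 (Brio) > 85 (Quill) > 68 (Hale) > 65 (Lumen) > 63 (Cinder) > …
Brio is the last rival to drop out, at €115; Pike remains and wins at that price.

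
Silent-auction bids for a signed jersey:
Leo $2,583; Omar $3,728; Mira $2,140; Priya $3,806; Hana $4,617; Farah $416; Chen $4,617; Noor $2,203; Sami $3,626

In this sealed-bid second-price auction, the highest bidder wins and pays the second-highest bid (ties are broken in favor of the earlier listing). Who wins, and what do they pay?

Rule: the highest bidder wins and pays the second-highest bid.
Bids ranked: 4,617 (Hana) > 4,617 (Chen) > 3,806 (Priya) > 3,728 (Omar) > 3,626 (Sami) > 2,583 (Leo) > …
Tie at $4,617 → Hana wins by tie-break.
Second-price: Hana pays Chen's bid of $4,617.

Hana pays $4,617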